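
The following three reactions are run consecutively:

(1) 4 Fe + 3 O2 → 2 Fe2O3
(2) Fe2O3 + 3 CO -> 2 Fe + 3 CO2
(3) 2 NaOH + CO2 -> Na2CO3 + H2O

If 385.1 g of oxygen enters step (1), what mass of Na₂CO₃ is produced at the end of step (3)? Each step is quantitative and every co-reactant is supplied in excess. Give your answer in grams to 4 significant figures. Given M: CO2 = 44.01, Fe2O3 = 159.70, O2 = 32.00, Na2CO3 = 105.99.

2551 g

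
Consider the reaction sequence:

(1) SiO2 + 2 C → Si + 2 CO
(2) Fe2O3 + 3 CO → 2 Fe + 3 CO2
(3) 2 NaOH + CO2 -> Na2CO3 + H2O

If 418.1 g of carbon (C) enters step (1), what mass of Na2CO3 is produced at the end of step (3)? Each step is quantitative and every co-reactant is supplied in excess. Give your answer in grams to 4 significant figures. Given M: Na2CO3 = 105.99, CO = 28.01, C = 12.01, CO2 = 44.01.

3690 g

n(C) = 418.1 / 12.01 = 34.813 mol.
Reaction (1): C→CO ratio 2:2 ⇒ n(CO) = 34.813 mol.
Reaction (2): CO→CO2 ratio 3:3 ⇒ n(CO2) = 34.813 mol.
Reaction (3): CO2→Na2CO3 ratio 1:1 ⇒ n(Na2CO3) = 34.813 mol.
Mass of Na2CO3 = 34.813 × 105.99 = 3689.8 g.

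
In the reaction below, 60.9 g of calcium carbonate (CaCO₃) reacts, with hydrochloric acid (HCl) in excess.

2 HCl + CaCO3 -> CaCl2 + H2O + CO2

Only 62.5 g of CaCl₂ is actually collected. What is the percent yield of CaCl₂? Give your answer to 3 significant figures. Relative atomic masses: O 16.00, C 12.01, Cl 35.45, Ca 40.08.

92.6 %

M(CaCO3) = 40.08 + 12.01 + 3(16.00) = 100.09 g/mol.
M(CaCl2) = 40.08 + 2(35.45) = 110.98 g/mol.
n(CaCO3) = 60.90 g / 100.09 g/mol = 0.6085 mol.
From the equation the CaCO3:CaCl2 mole ratio is 1:1, so n(CaCl2) = 0.6085 × 1/1 = 0.6085 mol.
Mass of CaCl2 = 0.6085 mol × 110.98 g/mol = 67.53 g.
This is the theoretical yield. Percent yield = 62.5 g / 67.53 g × 100% = 92.56%.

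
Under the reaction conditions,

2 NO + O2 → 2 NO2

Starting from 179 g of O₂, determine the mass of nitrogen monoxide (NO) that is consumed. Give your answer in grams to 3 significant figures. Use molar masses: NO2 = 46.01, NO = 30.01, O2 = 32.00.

n(O2) = 179.0 g / 32.00 g/mol = 5.594 mol.
From the equation the O2:NO mole ratio is 1:2, so n(NO) = 5.594 × 2/1 = 11.19 mol.
Mass of NO = 11.19 mol × 30.01 g/mol = 335.7 g.

336 g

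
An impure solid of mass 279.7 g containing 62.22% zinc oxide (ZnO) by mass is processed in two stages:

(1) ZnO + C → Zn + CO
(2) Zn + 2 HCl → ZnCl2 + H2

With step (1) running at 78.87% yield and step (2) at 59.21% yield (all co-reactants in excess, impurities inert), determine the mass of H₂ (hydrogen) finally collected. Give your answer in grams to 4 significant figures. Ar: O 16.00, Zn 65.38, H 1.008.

Pure ZnO = 279.7 × 0.6222 = 174.03 g.
M(ZnO) = 65.38 + 16.00 = 81.38 g/mol.
M(H2) = 2(1.008) = 2.016 g/mol.
n(ZnO) = 174.03 / 81.38 = 2.1385 mol.
Step 1 (ZnO:Zn = 1:1): theoretical n(Zn) = 2.1385 mol; at 78.87% yield, n(Zn) = 1.6866 mol.
Step 2 (Zn:H2 = 1:1): theoretical n(H2) = 1.6866 mol, so theoretical mass = 1.6866 × 2.016 = 3.4002 g.
At 59.21% yield, actual mass of H2 = 3.4002 × 0.5921 = 2.0133 g.

2.013 g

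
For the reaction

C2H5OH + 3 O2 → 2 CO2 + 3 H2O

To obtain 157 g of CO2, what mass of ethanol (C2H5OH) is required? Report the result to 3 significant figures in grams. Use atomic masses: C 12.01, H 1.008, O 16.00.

82.2 g

M(CO2) = 12.01 + 2(16.00) = 44.01 g/mol.
M(C2H5OH) = 2(12.01) + 6(1.008) + 16.00 = 46.068 g/mol.
n(CO2) = 157.0 g / 44.01 g/mol = 3.567 mol.
From the equation the CO2:C2H5OH mole ratio is 2:1, so n(C2H5OH) = 3.567 × 1/2 = 1.784 mol.
Mass of C2H5OH = 1.784 mol × 46.068 g/mol = 82.17 g.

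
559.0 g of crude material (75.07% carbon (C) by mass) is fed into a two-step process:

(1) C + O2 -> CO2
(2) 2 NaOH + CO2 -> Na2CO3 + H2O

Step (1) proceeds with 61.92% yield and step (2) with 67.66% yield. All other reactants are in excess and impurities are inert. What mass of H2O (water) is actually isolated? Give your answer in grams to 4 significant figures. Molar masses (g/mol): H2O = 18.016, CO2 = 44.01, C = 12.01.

Pure C = 559.0 × 0.7507 = 419.64 g.
n(C) = 419.64 / 12.01 = 34.941 mol.
Step 1 (C:CO2 = 1:1): theoretical n(CO2) = 34.941 mol; at 61.92% yield, n(CO2) = 21.635 mol.
Step 2 (CO2:H2O = 1:1): theoretical n(H2O) = 21.635 mol, so theoretical mass = 21.635 × 18.016 = 389.78 g.
At 67.66% yield, actual mass of H2O = 389.78 × 0.6766 = 263.73 g.

263.7 g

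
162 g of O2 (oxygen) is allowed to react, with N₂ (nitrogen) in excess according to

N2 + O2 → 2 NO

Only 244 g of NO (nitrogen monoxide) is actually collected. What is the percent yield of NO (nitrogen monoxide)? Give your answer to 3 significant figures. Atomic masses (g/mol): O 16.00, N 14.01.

M(O2) = 2(16.00) = 32.00 g/mol.
M(NO) = 14.01 + 16.00 = 30.01 g/mol.
n(O2) = 162.0 g / 32.00 g/mol = 5.062 mol.
From the equation the O2:NO mole ratio is 1:2, so n(NO) = 5.062 × 2/1 = 10.12 mol.
Mass of NO = 10.12 mol × 30.01 g/mol = 303.9 g.
This is the theoretical yield. Percent yield = 244 g / 303.9 g × 100% = 80.30%.

80.3 %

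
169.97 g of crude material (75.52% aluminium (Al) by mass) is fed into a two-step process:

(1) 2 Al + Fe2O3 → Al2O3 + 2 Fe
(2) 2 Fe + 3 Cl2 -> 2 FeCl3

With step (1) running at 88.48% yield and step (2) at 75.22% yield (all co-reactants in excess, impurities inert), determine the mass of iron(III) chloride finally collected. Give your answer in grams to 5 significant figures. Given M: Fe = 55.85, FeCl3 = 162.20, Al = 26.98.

513.60 g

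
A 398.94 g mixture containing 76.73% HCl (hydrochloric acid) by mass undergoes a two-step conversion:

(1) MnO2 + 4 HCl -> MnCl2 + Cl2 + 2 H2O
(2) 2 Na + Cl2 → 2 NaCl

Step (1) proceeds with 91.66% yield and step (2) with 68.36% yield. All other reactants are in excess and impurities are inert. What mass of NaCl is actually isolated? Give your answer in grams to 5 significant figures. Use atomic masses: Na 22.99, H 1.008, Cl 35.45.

Pure HCl = 398.94 × 0.7673 = 306.107 g.
M(HCl) = 1.008 + 35.45 = 36.458 g/mol.
M(NaCl) = 22.99 + 35.45 = 58.44 g/mol.
n(HCl) = 306.107 / 36.458 = 8.39615 mol.
Step 1 (HCl:Cl2 = 4:1): theoretical n(Cl2) = 2.09904 mol; at 91.66% yield, n(Cl2) = 1.92398 mol.
Step 2 (Cl2:NaCl = 1:2): theoretical n(NaCl) = 3.84795 mol, so theoretical mass = 3.84795 × 58.44 = 224.874 g.
At 68.36% yield, actual mass of NaCl = 224.874 × 0.6836 = 153.724 g.

153.72 g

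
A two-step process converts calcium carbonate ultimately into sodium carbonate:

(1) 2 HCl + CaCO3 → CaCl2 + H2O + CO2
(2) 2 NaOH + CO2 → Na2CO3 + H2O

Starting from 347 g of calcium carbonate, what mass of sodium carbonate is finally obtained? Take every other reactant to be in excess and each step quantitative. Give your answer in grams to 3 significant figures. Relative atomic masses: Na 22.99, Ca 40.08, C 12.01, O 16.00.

367 g

M(CaCO3) = 40.08 + 12.01 + 3(16.00) = 100.09 g/mol.
M(Na2CO3) = 2(22.99) + 12.01 + 3(16.00) = 105.99 g/mol.
n(CaCO3) = 347.0 / 100.09 = 3.467 mol.
Step 1 gives a 1:1 ratio of CaCO3 to CO2, so n(CO2) = 3.467 mol.
In step 2 the CO2:Na2CO3 ratio is 1:1, so n(Na2CO3) = 3.467 mol.
Mass of Na2CO3 = 3.467 × 105.99 = 367.5 g.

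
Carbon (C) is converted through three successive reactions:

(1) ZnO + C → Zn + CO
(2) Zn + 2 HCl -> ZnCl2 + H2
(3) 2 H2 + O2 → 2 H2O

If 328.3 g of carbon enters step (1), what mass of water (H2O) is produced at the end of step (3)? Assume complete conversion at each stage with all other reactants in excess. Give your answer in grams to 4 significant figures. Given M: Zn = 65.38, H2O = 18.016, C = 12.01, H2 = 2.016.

492.5 g

n(C) = 328.3 / 12.01 = 27.336 mol.
Reaction (1): C→Zn ratio 1:1 ⇒ n(Zn) = 27.336 mol.
Reaction (2): Zn→H2 ratio 1:1 ⇒ n(H2) = 27.336 mol.
Reaction (3): H2→H2O ratio 2:2 ⇒ n(H2O) = 27.336 mol.
Mass of H2O = 27.336 × 18.016 = 492.48 g.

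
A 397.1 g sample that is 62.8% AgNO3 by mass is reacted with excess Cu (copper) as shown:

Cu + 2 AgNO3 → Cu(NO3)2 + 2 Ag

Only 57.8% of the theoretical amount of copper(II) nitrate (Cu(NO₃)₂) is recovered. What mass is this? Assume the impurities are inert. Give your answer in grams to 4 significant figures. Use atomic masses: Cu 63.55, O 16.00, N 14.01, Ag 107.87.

79.58 g

Pure AgNO3 available = 397.1 g × 0.628 = 249.38 g.
M(AgNO3) = 107.87 + 14.01 + 3(16.00) = 169.88 g/mol.
M(Cu(NO3)2) = 63.55 + 2(14.01) + 6(16.00) = 187.57 g/mol.
n(AgNO3) = 249.38 g / 169.88 g/mol = 1.4680 mol.
From the equation the AgNO3:Cu(NO3)2 mole ratio is 2:1, so n(Cu(NO3)2) = 1.4680 × 1/2 = 0.73399 mol.
Mass of Cu(NO3)2 = 0.73399 mol × 187.57 g/mol = 137.67 g.
Actual mass collected = 137.67 g × 0.578 = 79.575 g.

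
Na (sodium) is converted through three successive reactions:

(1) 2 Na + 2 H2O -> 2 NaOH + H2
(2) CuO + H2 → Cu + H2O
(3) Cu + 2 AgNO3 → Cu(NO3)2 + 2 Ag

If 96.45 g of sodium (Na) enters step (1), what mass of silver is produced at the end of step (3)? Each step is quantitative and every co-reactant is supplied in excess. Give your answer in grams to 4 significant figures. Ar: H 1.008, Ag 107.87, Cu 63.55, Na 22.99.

452.5 g

M(Na) = 22.99 g/mol.
M(Ag) = 107.87 g/mol.
n(Na) = 96.45 / 22.99 = 4.1953 mol.
Reaction (1): Na→H2 ratio 2:1 ⇒ n(H2) = 2.0977 mol.
Reaction (2): H2→Cu ratio 1:1 ⇒ n(Cu) = 2.0977 mol.
Reaction (3): Cu→Ag ratio 1:2 ⇒ n(Ag) = 4.1953 mol.
Mass of Ag = 4.1953 × 107.87 = 452.55 g.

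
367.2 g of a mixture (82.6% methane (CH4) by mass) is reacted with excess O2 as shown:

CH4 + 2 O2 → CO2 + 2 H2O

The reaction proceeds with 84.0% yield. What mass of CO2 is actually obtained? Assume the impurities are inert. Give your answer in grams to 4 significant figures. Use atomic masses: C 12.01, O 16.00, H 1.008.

699.0 g

Pure CH4 available = 367.2 g × 0.826 = 303.31 g.
M(CH4) = 12.01 + 4(1.008) = 16.042 g/mol.
M(CO2) = 12.01 + 2(16.00) = 44.01 g/mol.
n(CH4) = 303.31 g / 16.042 g/mol = 18.907 mol.
From the equation the CH4:CO2 mole ratio is 1:1, so n(CO2) = 18.907 × 1/1 = 18.907 mol.
Mass of CO2 = 18.907 mol × 44.01 g/mol = 832.10 g.
Actual mass collected = 832.10 g × 0.840 = 698.96 g.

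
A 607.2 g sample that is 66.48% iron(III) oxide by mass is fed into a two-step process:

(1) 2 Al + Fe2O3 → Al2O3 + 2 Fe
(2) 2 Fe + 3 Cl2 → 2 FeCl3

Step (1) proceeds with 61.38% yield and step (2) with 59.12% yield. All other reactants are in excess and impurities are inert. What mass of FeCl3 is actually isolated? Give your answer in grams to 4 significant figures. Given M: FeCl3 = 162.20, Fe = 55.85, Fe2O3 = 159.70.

Pure Fe2O3 = 607.2 × 0.6648 = 403.67 g.
n(Fe2O3) = 403.67 / 159.70 = 2.5277 mol.
Step 1 (Fe2O3:Fe = 1:2): theoretical n(Fe) = 5.0553 mol; at 61.38% yield, n(Fe) = 3.1029 mol.
Step 2 (Fe:FeCl3 = 2:2): theoretical n(FeCl3) = 3.1029 mol, so theoretical mass = 3.1029 × 162.20 = 503.30 g.
At 59.12% yield, actual mass of FeCl3 = 503.30 × 0.5912 = 297.55 g.

297.6 g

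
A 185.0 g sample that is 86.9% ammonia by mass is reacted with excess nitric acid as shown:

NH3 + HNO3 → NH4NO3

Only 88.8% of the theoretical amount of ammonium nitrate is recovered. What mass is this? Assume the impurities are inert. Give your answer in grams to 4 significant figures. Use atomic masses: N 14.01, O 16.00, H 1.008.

Pure NH3 available = 185.0 g × 0.869 = 160.77 g.
M(NH3) = 14.01 + 3(1.008) = 17.034 g/mol.
M(NH4NO3) = 2(14.01) + 4(1.008) + 3(16.00) = 80.052 g/mol.
n(NH3) = 160.77 g / 17.034 g/mol = 9.4379 mol.
From the equation the NH3:NH4NO3 mole ratio is 1:1, so n(NH4NO3) = 9.4379 × 1/1 = 9.4379 mol.
Mass of NH4NO3 = 9.4379 mol × 80.052 g/mol = 755.52 g.
Actual mass collected = 755.52 g × 0.888 = 670.90 g.

670.9 g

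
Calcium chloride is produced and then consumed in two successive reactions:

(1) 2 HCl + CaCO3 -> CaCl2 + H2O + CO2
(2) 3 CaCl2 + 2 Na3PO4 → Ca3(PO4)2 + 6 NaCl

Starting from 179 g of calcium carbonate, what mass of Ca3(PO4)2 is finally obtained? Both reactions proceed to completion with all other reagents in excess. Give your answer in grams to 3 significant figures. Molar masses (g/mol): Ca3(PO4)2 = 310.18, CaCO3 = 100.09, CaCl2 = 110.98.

185 g

n(CaCO3) = 179.0 / 100.09 = 1.788 mol.
Step 1 gives a 1:1 ratio of CaCO3 to CaCl2, so n(CaCl2) = 1.788 mol.
In step 2 the CaCl2:Ca3(PO4)2 ratio is 3:1, so n(Ca3(PO4)2) = 0.5961 mol.
Mass of Ca3(PO4)2 = 0.5961 × 310.18 = 184.9 g.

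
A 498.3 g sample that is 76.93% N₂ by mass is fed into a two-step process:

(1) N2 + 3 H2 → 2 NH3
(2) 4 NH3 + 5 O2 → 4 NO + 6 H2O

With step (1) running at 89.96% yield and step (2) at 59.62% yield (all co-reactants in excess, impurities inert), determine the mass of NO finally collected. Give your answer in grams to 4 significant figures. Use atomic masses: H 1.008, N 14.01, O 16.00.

Pure N2 = 498.3 × 0.7693 = 383.34 g.
M(N2) = 2(14.01) = 28.02 g/mol.
M(NO) = 14.01 + 16.00 = 30.01 g/mol.
n(N2) = 383.34 / 28.02 = 13.681 mol.
Step 1 (N2:NH3 = 1:2): theoretical n(NH3) = 27.362 mol; at 89.96% yield, n(NH3) = 24.615 mol.
Step 2 (NH3:NO = 4:4): theoretical n(NO) = 24.615 mol, so theoretical mass = 24.615 × 30.01 = 738.69 g.
At 59.62% yield, actual mass of NO = 738.69 × 0.5962 = 440.41 g.

440.4 g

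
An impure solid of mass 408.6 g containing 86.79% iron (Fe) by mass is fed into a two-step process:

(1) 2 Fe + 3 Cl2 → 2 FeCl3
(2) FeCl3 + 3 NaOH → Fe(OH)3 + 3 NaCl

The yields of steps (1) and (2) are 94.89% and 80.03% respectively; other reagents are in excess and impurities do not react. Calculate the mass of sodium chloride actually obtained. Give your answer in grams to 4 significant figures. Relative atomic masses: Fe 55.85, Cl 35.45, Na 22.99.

Pure Fe = 408.6 × 0.8679 = 354.62 g.
M(Fe) = 55.85 g/mol.
M(NaCl) = 22.99 + 35.45 = 58.44 g/mol.
n(Fe) = 354.62 / 55.85 = 6.3496 mol.
Step 1 (Fe:FeCl3 = 2:2): theoretical n(FeCl3) = 6.3496 mol; at 94.89% yield, n(FeCl3) = 6.0251 mol.
Step 2 (FeCl3:NaCl = 1:3): theoretical n(NaCl) = 18.075 mol, so theoretical mass = 18.075 × 58.44 = 1056.3 g.
At 80.03% yield, actual mass of NaCl = 1056.3 × 0.8003 = 845.38 g.

845.4 g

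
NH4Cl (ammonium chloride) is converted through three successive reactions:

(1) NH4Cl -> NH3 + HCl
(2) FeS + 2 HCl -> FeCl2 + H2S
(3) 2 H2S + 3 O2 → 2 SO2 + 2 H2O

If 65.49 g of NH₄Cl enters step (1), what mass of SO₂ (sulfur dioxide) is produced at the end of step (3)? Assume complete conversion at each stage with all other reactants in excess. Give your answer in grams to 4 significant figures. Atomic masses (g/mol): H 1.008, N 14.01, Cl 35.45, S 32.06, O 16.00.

39.21 g

M(NH4Cl) = 14.01 + 4(1.008) + 35.45 = 53.492 g/mol.
M(SO2) = 32.06 + 2(16.00) = 64.06 g/mol.
n(NH4Cl) = 65.49 / 53.492 = 1.2243 mol.
Reaction (1): NH4Cl→HCl ratio 1:1 ⇒ n(HCl) = 1.2243 mol.
Reaction (2): HCl→H2S ratio 2:1 ⇒ n(H2S) = 0.61215 mol.
Reaction (3): H2S→SO2 ratio 2:2 ⇒ n(SO2) = 0.61215 mol.
Mass of SO2 = 0.61215 × 64.06 = 39.214 g.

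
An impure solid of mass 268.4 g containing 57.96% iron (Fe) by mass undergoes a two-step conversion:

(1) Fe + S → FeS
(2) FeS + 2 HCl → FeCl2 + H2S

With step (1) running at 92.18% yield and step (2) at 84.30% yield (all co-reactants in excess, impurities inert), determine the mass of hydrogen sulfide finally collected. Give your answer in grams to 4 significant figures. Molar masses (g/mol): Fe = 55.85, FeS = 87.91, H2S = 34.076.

Pure Fe = 268.4 × 0.5796 = 155.56 g.
n(Fe) = 155.56 / 55.85 = 2.7854 mol.
Step 1 (Fe:FeS = 1:1): theoretical n(FeS) = 2.7854 mol; at 92.18% yield, n(FeS) = 2.5676 mol.
Step 2 (FeS:H2S = 1:1): theoretical n(H2S) = 2.5676 mol, so theoretical mass = 2.5676 × 34.076 = 87.493 g.
At 84.30% yield, actual mass of H2S = 87.493 × 0.8430 = 73.757 g.

73.76 g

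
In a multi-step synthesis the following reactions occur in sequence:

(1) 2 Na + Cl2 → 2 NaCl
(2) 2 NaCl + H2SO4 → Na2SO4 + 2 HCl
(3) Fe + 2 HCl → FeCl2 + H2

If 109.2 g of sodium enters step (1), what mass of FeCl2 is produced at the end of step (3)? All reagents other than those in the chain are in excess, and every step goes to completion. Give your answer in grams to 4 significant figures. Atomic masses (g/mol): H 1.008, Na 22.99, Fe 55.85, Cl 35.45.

301.0 g

M(Na) = 22.99 g/mol.
M(FeCl2) = 55.85 + 2(35.45) = 126.75 g/mol.
n(Na) = 109.2 / 22.99 = 4.7499 mol.
Reaction (1): Na→NaCl ratio 2:2 ⇒ n(NaCl) = 4.7499 mol.
Reaction (2): NaCl→HCl ratio 2:2 ⇒ n(HCl) = 4.7499 mol.
Reaction (3): HCl→FeCl2 ratio 2:1 ⇒ n(FeCl2) = 2.3749 mol.
Mass of FeCl2 = 2.3749 × 126.75 = 301.02 g.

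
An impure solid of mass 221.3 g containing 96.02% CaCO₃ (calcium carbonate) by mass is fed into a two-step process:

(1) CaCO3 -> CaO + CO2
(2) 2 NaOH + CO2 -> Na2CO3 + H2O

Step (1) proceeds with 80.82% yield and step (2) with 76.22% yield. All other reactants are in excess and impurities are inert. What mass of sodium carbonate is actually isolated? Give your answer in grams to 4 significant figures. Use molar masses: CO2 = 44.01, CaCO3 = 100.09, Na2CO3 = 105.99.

Pure CaCO3 = 221.3 × 0.9602 = 212.49 g.
n(CaCO3) = 212.49 / 100.09 = 2.1230 mol.
Step 1 (CaCO3:CO2 = 1:1): theoretical n(CO2) = 2.1230 mol; at 80.82% yield, n(CO2) = 1.7158 mol.
Step 2 (CO2:Na2CO3 = 1:1): theoretical n(Na2CO3) = 1.7158 mol, so theoretical mass = 1.7158 × 105.99 = 181.86 g.
At 76.22% yield, actual mass of Na2CO3 = 181.86 × 0.7622 = 138.61 g.

138.6 g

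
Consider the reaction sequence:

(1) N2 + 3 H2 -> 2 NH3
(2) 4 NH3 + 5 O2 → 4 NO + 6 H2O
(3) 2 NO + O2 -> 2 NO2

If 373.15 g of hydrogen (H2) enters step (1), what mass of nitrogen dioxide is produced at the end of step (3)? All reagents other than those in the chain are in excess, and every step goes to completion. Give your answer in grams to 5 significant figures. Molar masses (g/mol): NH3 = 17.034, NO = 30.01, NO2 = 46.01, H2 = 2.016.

5677.5 g

n(H2) = 373.15 / 2.016 = 185.094 mol.
Reaction (1): H2→NH3 ratio 3:2 ⇒ n(NH3) = 123.396 mol.
Reaction (2): NH3→NO ratio 4:4 ⇒ n(NO) = 123.396 mol.
Reaction (3): NO→NO2 ratio 2:2 ⇒ n(NO2) = 123.396 mol.
Mass of NO2 = 123.396 × 46.01 = 5677.46 g.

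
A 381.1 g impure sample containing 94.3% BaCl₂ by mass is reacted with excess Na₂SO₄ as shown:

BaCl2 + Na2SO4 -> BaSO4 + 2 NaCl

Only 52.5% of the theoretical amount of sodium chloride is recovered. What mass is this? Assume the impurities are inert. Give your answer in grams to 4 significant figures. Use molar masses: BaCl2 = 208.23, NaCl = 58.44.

Pure BaCl2 available = 381.1 g × 0.943 = 359.38 g.
n(BaCl2) = 359.38 g / 208.23 g/mol = 1.7259 mol.
From the equation the BaCl2:NaCl mole ratio is 1:2, so n(NaCl) = 1.7259 × 2/1 = 3.4517 mol.
Mass of NaCl = 3.4517 mol × 58.44 g/mol = 201.72 g.
Actual mass collected = 201.72 g × 0.525 = 105.90 g.

105.9 g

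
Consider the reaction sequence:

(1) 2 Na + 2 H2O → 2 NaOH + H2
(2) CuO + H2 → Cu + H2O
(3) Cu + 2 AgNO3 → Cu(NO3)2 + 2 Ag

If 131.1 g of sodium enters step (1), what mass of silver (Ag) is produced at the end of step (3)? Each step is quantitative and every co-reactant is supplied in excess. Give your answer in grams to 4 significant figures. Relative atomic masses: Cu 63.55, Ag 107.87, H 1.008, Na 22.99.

615.1 g

M(Na) = 22.99 g/mol.
M(Ag) = 107.87 g/mol.
n(Na) = 131.1 / 22.99 = 5.7025 mol.
Reaction (1): Na→H2 ratio 2:1 ⇒ n(H2) = 2.8512 mol.
Reaction (2): H2→Cu ratio 1:1 ⇒ n(Cu) = 2.8512 mol.
Reaction (3): Cu→Ag ratio 1:2 ⇒ n(Ag) = 5.7025 mol.
Mass of Ag = 5.7025 × 107.87 = 615.13 g.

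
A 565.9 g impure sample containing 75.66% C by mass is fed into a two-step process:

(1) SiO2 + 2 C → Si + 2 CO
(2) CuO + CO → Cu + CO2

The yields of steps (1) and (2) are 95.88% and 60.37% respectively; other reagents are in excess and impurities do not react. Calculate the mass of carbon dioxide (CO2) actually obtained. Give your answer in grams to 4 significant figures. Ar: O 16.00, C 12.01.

908.2 g

Pure C = 565.9 × 0.7566 = 428.16 g.
M(C) = 12.01 g/mol.
M(CO2) = 12.01 + 2(16.00) = 44.01 g/mol.
n(C) = 428.16 / 12.01 = 35.650 mol.
Step 1 (C:CO = 2:2): theoretical n(CO) = 35.650 mol; at 95.88% yield, n(CO) = 34.181 mol.
Step 2 (CO:CO2 = 1:1): theoretical n(CO2) = 34.181 mol, so theoretical mass = 34.181 × 44.01 = 1504.3 g.
At 60.37% yield, actual mass of CO2 = 1504.3 × 0.6037 = 908.16 g.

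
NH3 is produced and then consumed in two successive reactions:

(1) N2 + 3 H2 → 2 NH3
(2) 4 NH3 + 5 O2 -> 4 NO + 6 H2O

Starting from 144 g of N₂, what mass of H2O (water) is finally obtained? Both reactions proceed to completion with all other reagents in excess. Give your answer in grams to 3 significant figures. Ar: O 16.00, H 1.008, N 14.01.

278 g

M(N2) = 2(14.01) = 28.02 g/mol.
M(H2O) = 2(1.008) + 16.00 = 18.016 g/mol.
n(N2) = 144.0 / 28.02 = 5.139 mol.
Step 1 gives a 1:2 ratio of N2 to NH3, so n(NH3) = 10.28 mol.
In step 2 the NH3:H2O ratio is 4:6, so n(H2O) = 15.42 mol.
Mass of H2O = 15.42 × 18.016 = 277.8 g.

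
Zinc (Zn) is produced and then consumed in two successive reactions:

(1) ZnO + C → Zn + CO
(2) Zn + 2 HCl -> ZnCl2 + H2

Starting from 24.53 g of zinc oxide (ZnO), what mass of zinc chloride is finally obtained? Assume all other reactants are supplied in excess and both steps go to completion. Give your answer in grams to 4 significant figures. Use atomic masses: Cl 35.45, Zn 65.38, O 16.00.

41.08 g

M(ZnO) = 65.38 + 16.00 = 81.38 g/mol.
M(ZnCl2) = 65.38 + 2(35.45) = 136.28 g/mol.
n(ZnO) = 24.530 / 81.38 = 0.30143 mol.
Step 1 gives a 1:1 ratio of ZnO to Zn, so n(Zn) = 0.30143 mol.
In step 2 the Zn:ZnCl2 ratio is 1:1, so n(ZnCl2) = 0.30143 mol.
Mass of ZnCl2 = 0.30143 × 136.28 = 41.078 g.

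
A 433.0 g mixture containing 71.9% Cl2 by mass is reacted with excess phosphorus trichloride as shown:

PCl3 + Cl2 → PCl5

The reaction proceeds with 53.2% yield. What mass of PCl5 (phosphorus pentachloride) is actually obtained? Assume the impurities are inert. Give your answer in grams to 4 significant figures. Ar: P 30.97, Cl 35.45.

486.4 g

Pure Cl2 available = 433.0 g × 0.719 = 311.33 g.
M(Cl2) = 2(35.45) = 70.90 g/mol.
M(PCl5) = 30.97 + 5(35.45) = 208.22 g/mol.
n(Cl2) = 311.33 g / 70.90 g/mol = 4.3911 mol.
From the equation the Cl2:PCl5 mole ratio is 1:1, so n(PCl5) = 4.3911 × 1/1 = 4.3911 mol.
Mass of PCl5 = 4.3911 mol × 208.22 g/mol = 914.31 g.
Actual mass collected = 914.31 g × 0.532 = 486.41 g.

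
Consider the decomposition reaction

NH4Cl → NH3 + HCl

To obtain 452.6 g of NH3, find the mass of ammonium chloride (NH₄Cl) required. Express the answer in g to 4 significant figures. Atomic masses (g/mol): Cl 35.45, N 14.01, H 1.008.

M(NH3) = 14.01 + 3(1.008) = 17.034 g/mol.
M(NH4Cl) = 14.01 + 4(1.008) + 35.45 = 53.492 g/mol.
n(NH3) = 452.60 g / 17.034 g/mol = 26.570 mol.
From the equation the NH3:NH4Cl mole ratio is 1:1, so n(NH4Cl) = 26.570 × 1/1 = 26.570 mol.
Mass of NH4Cl = 26.570 mol × 53.492 g/mol = 1421.3 g.

1421 g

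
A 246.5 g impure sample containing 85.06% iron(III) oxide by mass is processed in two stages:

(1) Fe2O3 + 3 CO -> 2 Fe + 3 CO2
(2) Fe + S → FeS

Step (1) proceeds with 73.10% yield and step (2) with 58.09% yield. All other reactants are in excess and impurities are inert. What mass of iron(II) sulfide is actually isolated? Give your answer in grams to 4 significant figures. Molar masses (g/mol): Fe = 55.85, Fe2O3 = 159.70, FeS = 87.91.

Pure Fe2O3 = 246.5 × 0.8506 = 209.67 g.
n(Fe2O3) = 209.67 / 159.70 = 1.3129 mol.
Step 1 (Fe2O3:Fe = 1:2): theoretical n(Fe) = 2.6258 mol; at 73.10% yield, n(Fe) = 1.9195 mol.
Step 2 (Fe:FeS = 1:1): theoretical n(FeS) = 1.9195 mol, so theoretical mass = 1.9195 × 87.91 = 168.74 g.
At 58.09% yield, actual mass of FeS = 168.74 × 0.5809 = 98.022 g.

98.02 g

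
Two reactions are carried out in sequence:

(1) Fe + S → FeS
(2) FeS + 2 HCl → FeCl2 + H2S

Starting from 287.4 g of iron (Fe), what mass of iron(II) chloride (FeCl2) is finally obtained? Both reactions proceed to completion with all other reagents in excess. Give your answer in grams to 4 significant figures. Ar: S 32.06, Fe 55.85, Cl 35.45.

652.2 g

M(Fe) = 55.85 g/mol.
M(FeCl2) = 55.85 + 2(35.45) = 126.75 g/mol.
n(Fe) = 287.40 / 55.85 = 5.1459 mol.
Step 1 gives a 1:1 ratio of Fe to FeS, so n(FeS) = 5.1459 mol.
In step 2 the FeS:FeCl2 ratio is 1:1, so n(FeCl2) = 5.1459 mol.
Mass of FeCl2 = 5.1459 × 126.75 = 652.25 g.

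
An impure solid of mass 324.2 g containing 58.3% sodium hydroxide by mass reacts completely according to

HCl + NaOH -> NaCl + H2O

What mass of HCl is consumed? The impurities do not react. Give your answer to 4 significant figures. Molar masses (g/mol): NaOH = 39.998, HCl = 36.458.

172.3 g

Mass of pure NaOH = 324.2 g × 0.583 = 189.01 g.
n(NaOH) = 189.01 g / 39.998 g/mol = 4.7255 mol.
From the equation the NaOH:HCl mole ratio is 1:1, so n(HCl) = 4.7255 × 1/1 = 4.7255 mol.
Mass of HCl = 4.7255 mol × 36.458 g/mol = 172.28 g.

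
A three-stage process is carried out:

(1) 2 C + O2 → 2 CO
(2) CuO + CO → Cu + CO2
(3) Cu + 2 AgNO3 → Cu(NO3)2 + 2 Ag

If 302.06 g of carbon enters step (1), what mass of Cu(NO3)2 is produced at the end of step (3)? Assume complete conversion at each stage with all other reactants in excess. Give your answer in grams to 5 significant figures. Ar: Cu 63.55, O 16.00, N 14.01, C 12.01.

M(C) = 12.01 g/mol.
M(Cu(NO3)2) = 63.55 + 2(14.01) + 6(16.00) = 187.57 g/mol.
n(C) = 302.06 / 12.01 = 25.1507 mol.
Reaction (1): C→CO ratio 2:2 ⇒ n(CO) = 25.1507 mol.
Reaction (2): CO→Cu ratio 1:1 ⇒ n(Cu) = 25.1507 mol.
Reaction (3): Cu→Cu(NO3)2 ratio 1:1 ⇒ n(Cu(NO3)2) = 25.1507 mol.
Mass of Cu(NO3)2 = 25.1507 × 187.57 = 4717.52 g.

4717.5 g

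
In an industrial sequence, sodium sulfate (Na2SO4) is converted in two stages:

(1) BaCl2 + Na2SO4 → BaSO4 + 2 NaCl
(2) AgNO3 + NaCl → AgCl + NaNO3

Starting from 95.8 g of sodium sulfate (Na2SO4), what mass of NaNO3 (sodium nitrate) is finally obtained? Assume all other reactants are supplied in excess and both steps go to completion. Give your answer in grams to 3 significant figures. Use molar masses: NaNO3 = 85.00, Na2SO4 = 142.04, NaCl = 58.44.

115 g

n(Na2SO4) = 95.80 / 142.04 = 0.6745 mol.
Step 1 gives a 1:2 ratio of Na2SO4 to NaCl, so n(NaCl) = 1.349 mol.
In step 2 the NaCl:NaNO3 ratio is 1:1, so n(NaNO3) = 1.349 mol.
Mass of NaNO3 = 1.349 × 85.00 = 114.7 g.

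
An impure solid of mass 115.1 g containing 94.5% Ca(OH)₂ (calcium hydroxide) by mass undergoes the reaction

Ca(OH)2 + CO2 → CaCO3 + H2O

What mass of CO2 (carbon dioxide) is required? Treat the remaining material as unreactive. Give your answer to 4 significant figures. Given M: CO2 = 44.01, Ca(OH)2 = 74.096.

Mass of pure Ca(OH)2 = 115.1 g × 0.945 = 108.77 g.
n(Ca(OH)2) = 108.77 g / 74.096 g/mol = 1.4680 mol.
From the equation the Ca(OH)2:CO2 mole ratio is 1:1, so n(CO2) = 1.4680 × 1/1 = 1.4680 mol.
Mass of CO2 = 1.4680 mol × 44.01 g/mol = 64.605 g.

64.60 g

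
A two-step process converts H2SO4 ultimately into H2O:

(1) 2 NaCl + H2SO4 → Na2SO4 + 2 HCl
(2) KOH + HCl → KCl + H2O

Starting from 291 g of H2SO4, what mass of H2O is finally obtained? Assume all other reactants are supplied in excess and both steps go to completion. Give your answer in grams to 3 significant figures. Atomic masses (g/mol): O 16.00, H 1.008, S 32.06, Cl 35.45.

107 g

M(H2SO4) = 2(1.008) + 32.06 + 4(16.00) = 98.076 g/mol.
M(H2O) = 2(1.008) + 16.00 = 18.016 g/mol.
n(H2SO4) = 291.0 / 98.076 = 2.967 mol.
Step 1 gives a 1:2 ratio of H2SO4 to HCl, so n(HCl) = 5.934 mol.
In step 2 the HCl:H2O ratio is 1:1, so n(H2O) = 5.934 mol.
Mass of H2O = 5.934 × 18.016 = 106.9 g.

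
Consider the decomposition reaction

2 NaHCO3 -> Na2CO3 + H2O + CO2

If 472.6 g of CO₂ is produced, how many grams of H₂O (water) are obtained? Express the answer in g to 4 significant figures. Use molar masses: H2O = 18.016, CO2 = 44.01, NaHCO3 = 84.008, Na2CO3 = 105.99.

193.5 g

n(CO2) = 472.60 g / 44.01 g/mol = 10.738 mol.
From the equation the CO2:H2O mole ratio is 1:1, so n(H2O) = 10.738 × 1/1 = 10.738 mol.
Mass of H2O = 10.738 mol × 18.016 g/mol = 193.46 g.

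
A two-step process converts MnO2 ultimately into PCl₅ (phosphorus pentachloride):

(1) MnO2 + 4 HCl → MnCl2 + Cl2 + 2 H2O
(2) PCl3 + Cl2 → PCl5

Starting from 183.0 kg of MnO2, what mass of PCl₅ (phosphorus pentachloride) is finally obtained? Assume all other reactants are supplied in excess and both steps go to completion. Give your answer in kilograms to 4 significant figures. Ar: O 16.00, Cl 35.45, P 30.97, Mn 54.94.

438.3 kg

M(MnO2) = 54.94 + 2(16.00) = 86.94 g/mol.
M(PCl5) = 30.97 + 5(35.45) = 208.22 g/mol.
183.0 kg = 183000 g.
n(MnO2) = 183000 / 86.94 = 2104.9 mol.
Step 1 gives a 1:1 ratio of MnO2 to Cl2, so n(Cl2) = 2104.9 mol.
In step 2 the Cl2:PCl5 ratio is 1:1, so n(PCl5) = 2104.9 mol.
Mass of PCl5 = 2104.9 × 208.22 = 438280 g = 438.3 kg.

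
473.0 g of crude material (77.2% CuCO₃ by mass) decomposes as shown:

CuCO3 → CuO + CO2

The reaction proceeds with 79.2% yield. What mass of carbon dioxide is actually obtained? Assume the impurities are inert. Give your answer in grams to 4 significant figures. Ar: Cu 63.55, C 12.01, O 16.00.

Pure CuCO3 available = 473.0 g × 0.772 = 365.16 g.
M(CuCO3) = 63.55 + 12.01 + 3(16.00) = 123.56 g/mol.
M(CO2) = 12.01 + 2(16.00) = 44.01 g/mol.
n(CuCO3) = 365.16 g / 123.56 g/mol = 2.9553 mol.
From the equation the CuCO3:CO2 mole ratio is 1:1, so n(CO2) = 2.9553 × 1/1 = 2.9553 mol.
Mass of CO2 = 2.9553 mol × 44.01 g/mol = 130.06 g.
Actual mass collected = 130.06 g × 0.792 = 103.01 g.

103.0 g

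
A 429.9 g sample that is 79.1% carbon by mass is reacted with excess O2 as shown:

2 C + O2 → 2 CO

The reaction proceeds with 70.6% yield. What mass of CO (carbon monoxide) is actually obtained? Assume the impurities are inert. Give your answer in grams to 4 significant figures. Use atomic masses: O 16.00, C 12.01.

Pure C available = 429.9 g × 0.791 = 340.05 g.
M(C) = 12.01 g/mol.
M(CO) = 12.01 + 16.00 = 28.01 g/mol.
n(C) = 340.05 g / 12.01 g/mol = 28.314 mol.
From the equation the C:CO mole ratio is 2:2, so n(CO) = 28.314 × 2/2 = 28.314 mol.
Mass of CO = 28.314 mol × 28.01 g/mol = 793.07 g.
Actual mass collected = 793.07 g × 0.706 = 559.91 g.

559.9 g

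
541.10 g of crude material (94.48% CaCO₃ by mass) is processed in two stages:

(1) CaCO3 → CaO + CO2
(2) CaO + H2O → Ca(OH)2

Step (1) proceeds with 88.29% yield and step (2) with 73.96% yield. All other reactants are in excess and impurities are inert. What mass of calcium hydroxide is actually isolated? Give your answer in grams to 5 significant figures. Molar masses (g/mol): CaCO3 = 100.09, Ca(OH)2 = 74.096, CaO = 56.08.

247.13 g

Pure CaCO3 = 541.10 × 0.9448 = 511.231 g.
n(CaCO3) = 511.231 / 100.09 = 5.10772 mol.
Step 1 (CaCO3:CaO = 1:1): theoretical n(CaO) = 5.10772 mol; at 88.29% yield, n(CaO) = 4.50960 mol.
Step 2 (CaO:Ca(OH)2 = 1:1): theoretical n(Ca(OH)2) = 4.50960 mol, so theoretical mass = 4.50960 × 74.096 = 334.143 g.
At 73.96% yield, actual mass of Ca(OH)2 = 334.143 × 0.7396 = 247.133 g.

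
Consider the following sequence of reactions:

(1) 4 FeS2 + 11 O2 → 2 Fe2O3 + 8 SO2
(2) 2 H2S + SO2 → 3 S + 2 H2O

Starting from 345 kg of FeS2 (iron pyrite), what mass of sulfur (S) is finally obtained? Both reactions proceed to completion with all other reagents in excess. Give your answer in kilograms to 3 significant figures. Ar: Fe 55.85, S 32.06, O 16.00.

553 kg

M(FeS2) = 55.85 + 2(32.06) = 119.97 g/mol.
M(S) = 32.06 g/mol.
345 kg = 345000 g.
n(FeS2) = 345000 / 119.97 = 2876 mol.
Step 1 gives a 4:8 ratio of FeS2 to SO2, so n(SO2) = 5751 mol.
In step 2 the SO2:S ratio is 1:3, so n(S) = 17250 mol.
Mass of S = 17250 × 32.06 = 553200 g = 553 kg.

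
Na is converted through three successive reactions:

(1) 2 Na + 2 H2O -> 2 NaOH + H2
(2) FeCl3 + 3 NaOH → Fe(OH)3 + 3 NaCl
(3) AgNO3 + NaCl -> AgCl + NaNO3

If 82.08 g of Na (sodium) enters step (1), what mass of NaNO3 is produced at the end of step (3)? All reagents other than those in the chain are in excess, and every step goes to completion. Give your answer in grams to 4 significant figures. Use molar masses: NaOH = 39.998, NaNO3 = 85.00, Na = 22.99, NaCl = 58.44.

303.5 g

n(Na) = 82.08 / 22.99 = 3.5702 mol.
Reaction (1): Na→NaOH ratio 2:2 ⇒ n(NaOH) = 3.5702 mol.
Reaction (2): NaOH→NaCl ratio 3:3 ⇒ n(NaCl) = 3.5702 mol.
Reaction (3): NaCl→NaNO3 ratio 1:1 ⇒ n(NaNO3) = 3.5702 mol.
Mass of NaNO3 = 3.5702 × 85.00 = 303.47 g.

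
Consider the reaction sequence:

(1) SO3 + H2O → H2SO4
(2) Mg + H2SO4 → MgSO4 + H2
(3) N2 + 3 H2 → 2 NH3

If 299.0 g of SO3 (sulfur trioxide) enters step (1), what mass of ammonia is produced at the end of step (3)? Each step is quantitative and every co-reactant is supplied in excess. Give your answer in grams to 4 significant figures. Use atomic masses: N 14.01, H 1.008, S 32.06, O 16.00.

M(SO3) = 32.06 + 3(16.00) = 80.06 g/mol.
M(NH3) = 14.01 + 3(1.008) = 17.034 g/mol.
n(SO3) = 299.0 / 80.06 = 3.7347 mol.
Reaction (1): SO3→H2SO4 ratio 1:1 ⇒ n(H2SO4) = 3.7347 mol.
Reaction (2): H2SO4→H2 ratio 1:1 ⇒ n(H2) = 3.7347 mol.
Reaction (3): H2→NH3 ratio 3:2 ⇒ n(NH3) = 2.4898 mol.
Mass of NH3 = 2.4898 × 17.034 = 42.411 g.

42.41 g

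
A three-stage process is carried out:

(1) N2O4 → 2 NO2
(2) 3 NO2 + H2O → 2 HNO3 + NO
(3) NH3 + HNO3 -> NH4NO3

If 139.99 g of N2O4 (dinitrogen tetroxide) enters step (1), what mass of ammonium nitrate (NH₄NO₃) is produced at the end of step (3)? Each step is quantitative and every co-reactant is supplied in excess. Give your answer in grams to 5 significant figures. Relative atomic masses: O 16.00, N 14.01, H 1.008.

162.38 g

M(N2O4) = 2(14.01) + 4(16.00) = 92.02 g/mol.
M(NH4NO3) = 2(14.01) + 4(1.008) + 3(16.00) = 80.052 g/mol.
n(N2O4) = 139.99 / 92.02 = 1.52130 mol.
Reaction (1): N2O4→NO2 ratio 1:2 ⇒ n(NO2) = 3.04260 mol.
Reaction (2): NO2→HNO3 ratio 3:2 ⇒ n(HNO3) = 2.02840 mol.
Reaction (3): HNO3→NH4NO3 ratio 1:1 ⇒ n(NH4NO3) = 2.02840 mol.
Mass of NH4NO3 = 2.02840 × 80.052 = 162.377 g.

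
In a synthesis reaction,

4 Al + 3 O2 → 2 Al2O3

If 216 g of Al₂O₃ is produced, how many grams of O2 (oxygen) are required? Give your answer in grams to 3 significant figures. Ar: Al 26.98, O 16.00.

M(Al2O3) = 2(26.98) + 3(16.00) = 101.96 g/mol.
M(O2) = 2(16.00) = 32.00 g/mol.
n(Al2O3) = 216.0 g / 101.96 g/mol = 2.118 mol.
From the equation the Al2O3:O2 mole ratio is 2:3, so n(O2) = 2.118 × 3/2 = 3.178 mol.
Mass of O2 = 3.178 mol × 32.00 g/mol = 101.7 g.

102 g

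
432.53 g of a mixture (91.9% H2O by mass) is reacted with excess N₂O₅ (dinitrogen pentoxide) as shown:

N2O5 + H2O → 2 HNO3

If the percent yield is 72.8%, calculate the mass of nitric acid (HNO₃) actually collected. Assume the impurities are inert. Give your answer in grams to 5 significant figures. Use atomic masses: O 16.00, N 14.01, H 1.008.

2024.4 g

Pure H2O available = 432.53 g × 0.919 = 397.495 g.
M(H2O) = 2(1.008) + 16.00 = 18.016 g/mol.
M(HNO3) = 1.008 + 14.01 + 3(16.00) = 63.018 g/mol.
n(H2O) = 397.495 g / 18.016 g/mol = 22.0634 mol.
From the equation the H2O:HNO3 mole ratio is 1:2, so n(HNO3) = 22.0634 × 2/1 = 44.1269 mol.
Mass of HNO3 = 44.1269 mol × 63.018 g/mol = 2780.79 g.
Actual mass collected = 2780.79 g × 0.728 = 2024.41 g.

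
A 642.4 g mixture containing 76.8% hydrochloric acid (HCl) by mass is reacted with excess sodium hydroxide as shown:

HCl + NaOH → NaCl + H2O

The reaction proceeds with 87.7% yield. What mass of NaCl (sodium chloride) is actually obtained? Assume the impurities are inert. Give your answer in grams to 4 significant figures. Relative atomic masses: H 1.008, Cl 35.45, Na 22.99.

Pure HCl available = 642.4 g × 0.768 = 493.36 g.
M(HCl) = 1.008 + 35.45 = 36.458 g/mol.
M(NaCl) = 22.99 + 35.45 = 58.44 g/mol.
n(HCl) = 493.36 g / 36.458 g/mol = 13.532 mol.
From the equation the HCl:NaCl mole ratio is 1:1, so n(NaCl) = 13.532 × 1/1 = 13.532 mol.
Mass of NaCl = 13.532 mol × 58.44 g/mol = 790.83 g.
Actual mass collected = 790.83 g × 0.877 = 693.56 g.

693.6 g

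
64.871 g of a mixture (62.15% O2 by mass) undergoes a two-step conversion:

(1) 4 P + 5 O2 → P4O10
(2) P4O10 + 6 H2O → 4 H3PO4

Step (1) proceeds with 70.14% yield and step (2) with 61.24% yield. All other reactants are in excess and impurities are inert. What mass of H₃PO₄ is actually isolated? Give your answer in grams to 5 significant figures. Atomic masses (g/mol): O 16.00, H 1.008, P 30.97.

42.426 g

Pure O2 = 64.871 × 0.6215 = 40.3173 g.
M(O2) = 2(16.00) = 32.00 g/mol.
M(H3PO4) = 3(1.008) + 30.97 + 4(16.00) = 97.994 g/mol.
n(O2) = 40.3173 / 32.00 = 1.25992 mol.
Step 1 (O2:P4O10 = 5:1): theoretical n(P4O10) = 0.251983 mol; at 70.14% yield, n(P4O10) = 0.176741 mol.
Step 2 (P4O10:H3PO4 = 1:4): theoretical n(H3PO4) = 0.706964 mol, so theoretical mass = 0.706964 × 97.994 = 69.2783 g.
At 61.24% yield, actual mass of H3PO4 = 69.2783 × 0.6124 = 42.4260 g.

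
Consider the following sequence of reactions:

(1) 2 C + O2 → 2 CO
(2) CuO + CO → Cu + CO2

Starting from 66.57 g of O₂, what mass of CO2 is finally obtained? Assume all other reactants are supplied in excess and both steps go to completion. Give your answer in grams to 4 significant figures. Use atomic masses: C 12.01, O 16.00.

183.1 g

M(O2) = 2(16.00) = 32.00 g/mol.
M(CO2) = 12.01 + 2(16.00) = 44.01 g/mol.
n(O2) = 66.570 / 32.00 = 2.0803 mol.
Step 1 gives a 1:2 ratio of O2 to CO, so n(CO) = 4.1606 mol.
In step 2 the CO:CO2 ratio is 1:1, so n(CO2) = 4.1606 mol.
Mass of CO2 = 4.1606 × 44.01 = 183.11 g.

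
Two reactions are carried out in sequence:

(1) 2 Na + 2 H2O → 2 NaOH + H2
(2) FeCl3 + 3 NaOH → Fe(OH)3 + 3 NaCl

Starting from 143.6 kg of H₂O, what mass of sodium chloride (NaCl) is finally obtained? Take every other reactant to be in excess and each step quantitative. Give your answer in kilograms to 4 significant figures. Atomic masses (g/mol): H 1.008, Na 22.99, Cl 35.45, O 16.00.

M(H2O) = 2(1.008) + 16.00 = 18.016 g/mol.
M(NaCl) = 22.99 + 35.45 = 58.44 g/mol.
143.6 kg = 143600 g.
n(H2O) = 143600 / 18.016 = 7970.7 mol.
Step 1 gives a 2:2 ratio of H2O to NaOH, so n(NaOH) = 7970.7 mol.
In step 2 the NaOH:NaCl ratio is 3:3, so n(NaCl) = 7970.7 mol.
Mass of NaCl = 7970.7 × 58.44 = 465810 g = 465.8 kg.

465.8 kg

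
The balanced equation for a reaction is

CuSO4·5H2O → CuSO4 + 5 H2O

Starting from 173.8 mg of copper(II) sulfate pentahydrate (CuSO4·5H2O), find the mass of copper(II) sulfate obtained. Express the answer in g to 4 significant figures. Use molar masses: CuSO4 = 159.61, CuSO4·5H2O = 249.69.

Convert: 173.8 mg = 0.17380 g.
n(CuSO4·5H2O) = 0.17380 g / 249.69 g/mol = 0.00069606 mol.
From the equation the CuSO4·5H2O:CuSO4 mole ratio is 1:1, so n(CuSO4) = 0.00069606 × 1/1 = 0.00069606 mol.
Mass of CuSO4 = 0.00069606 mol × 159.61 g/mol = 0.11110 g.

0.1111 g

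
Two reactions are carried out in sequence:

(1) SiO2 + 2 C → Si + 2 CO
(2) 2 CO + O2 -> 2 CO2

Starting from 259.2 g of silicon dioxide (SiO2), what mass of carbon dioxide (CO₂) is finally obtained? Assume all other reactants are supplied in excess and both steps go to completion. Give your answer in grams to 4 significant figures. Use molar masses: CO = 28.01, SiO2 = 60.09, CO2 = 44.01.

n(SiO2) = 259.20 / 60.09 = 4.3135 mol.
Step 1 gives a 1:2 ratio of SiO2 to CO, so n(CO) = 8.6271 mol.
In step 2 the CO:CO2 ratio is 2:2, so n(CO2) = 8.6271 mol.
Mass of CO2 = 8.6271 × 44.01 = 379.68 g.

379.7 g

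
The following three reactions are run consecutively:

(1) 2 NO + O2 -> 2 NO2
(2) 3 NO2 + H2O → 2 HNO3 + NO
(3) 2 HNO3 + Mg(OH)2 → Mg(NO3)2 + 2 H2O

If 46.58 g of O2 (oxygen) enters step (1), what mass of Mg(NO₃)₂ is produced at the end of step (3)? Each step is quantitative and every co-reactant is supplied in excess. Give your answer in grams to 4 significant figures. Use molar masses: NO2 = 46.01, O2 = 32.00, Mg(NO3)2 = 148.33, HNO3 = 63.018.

n(O2) = 46.58 / 32.00 = 1.4556 mol.
Reaction (1): O2→NO2 ratio 1:2 ⇒ n(NO2) = 2.9112 mol.
Reaction (2): NO2→HNO3 ratio 3:2 ⇒ n(HNO3) = 1.9408 mol.
Reaction (3): HNO3→Mg(NO3)2 ratio 2:1 ⇒ n(Mg(NO3)2) = 0.97042 mol.
Mass of Mg(NO3)2 = 0.97042 × 148.33 = 143.94 g.

143.9 g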